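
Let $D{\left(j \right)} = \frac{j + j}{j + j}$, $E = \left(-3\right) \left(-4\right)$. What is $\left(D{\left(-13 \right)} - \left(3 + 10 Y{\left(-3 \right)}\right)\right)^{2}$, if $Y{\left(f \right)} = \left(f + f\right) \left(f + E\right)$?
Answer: $289444$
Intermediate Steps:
$E = 12$
$D{\left(j \right)} = 1$ ($D{\left(j \right)} = \frac{2 j}{2 j} = 2 j \frac{1}{2 j} = 1$)
$Y{\left(f \right)} = 2 f \left(12 + f\right)$ ($Y{\left(f \right)} = \left(f + f\right) \left(f + 12\right) = 2 f \left(12 + f\right)$)
$\left(D{\left(-13 \right)} - \left(3 + 10 Y{\left(-3 \right)}\right)\right)^{2} = \left(1 - \left(3 + 10 \cdot 2 \left(-3\right) \left(12 - 3\right)\right)\right)^{2} = \left(1 - \left(3 + 10 \cdot 2 \left(-3\right) 9\right)\right)^{2} = \left(1 - -537\right)^{2} = \left(1 + \left(540 - 3\right)\right)^{2} = \left(1 + 537\right)^{2} = 538^{2} = 289444$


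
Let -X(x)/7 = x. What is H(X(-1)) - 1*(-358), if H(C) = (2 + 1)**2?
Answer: 367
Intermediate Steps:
X(x) = -7*x
H(C) = 9 (H(C) = 3**2 = 9)
H(X(-1)) - 1*(-358) = 9 - 1*(-358) = 9 + 358 = 367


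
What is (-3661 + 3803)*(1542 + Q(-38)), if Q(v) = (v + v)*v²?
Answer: -15364684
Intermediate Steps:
Q(v) = 2*v³ (Q(v) = (2*v)*v² = 2*v³)
(-3661 + 3803)*(1542 + Q(-38)) = (-3661 + 3803)*(1542 + 2*(-38)³) = 142*(1542 + 2*(-54872)) = 142*(1542 - 109744) = 142*(-108202) = -15364684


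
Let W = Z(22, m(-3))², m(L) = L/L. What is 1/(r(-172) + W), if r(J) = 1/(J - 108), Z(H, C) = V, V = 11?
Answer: 280/33879 ≈ 0.0082647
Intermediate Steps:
m(L) = 1
Z(H, C) = 11
r(J) = 1/(-108 + J)
W = 121 (W = 11² = 121)
1/(r(-172) + W) = 1/(1/(-108 - 172) + 121) = 1/(1/(-280) + 121) = 1/(-1/280 + 121) = 1/(33879/280) = 280/33879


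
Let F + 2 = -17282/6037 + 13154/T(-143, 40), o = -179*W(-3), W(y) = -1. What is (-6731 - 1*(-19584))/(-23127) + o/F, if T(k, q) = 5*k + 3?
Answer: -1060183823509/128884419755 ≈ -8.2258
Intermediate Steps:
T(k, q) = 3 + 5*k
o = 179 (o = -179*(-1) = 179)
F = -50156085/2149172 (F = -2 + (-17282/6037 + 13154/(3 + 5*(-143))) = -2 + (-17282*1/6037 + 13154/(3 - 715)) = -2 + (-17282/6037 + 13154/(-712)) = -2 + (-17282/6037 + 13154*(-1/712)) = -2 + (-17282/6037 - 6577/356) = -2 - 45857741/2149172 = -50156085/2149172 ≈ -23.337)
(-6731 - 1*(-19584))/(-23127) + o/F = (-6731 - 1*(-19584))/(-23127) + 179/(-50156085/2149172) = (-6731 + 19584)*(-1/23127) + 179*(-2149172/50156085) = 12853*(-1/23127) - 384701788/50156085 = -12853/23127 - 384701788/50156085 = -1060183823509/128884419755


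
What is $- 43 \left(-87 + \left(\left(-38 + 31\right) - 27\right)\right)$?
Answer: $5203$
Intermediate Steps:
$- 43 \left(-87 + \left(\left(-38 + 31\right) - 27\right)\right) = - 43 \left(-87 - 34\right) = \left(-43\right) \left(-121\right) = 5203$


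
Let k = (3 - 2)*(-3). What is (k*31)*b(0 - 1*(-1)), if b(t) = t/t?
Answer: -93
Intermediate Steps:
b(t) = 1
k = -3 (k = 1*(-3) = -3)
(k*31)*b(0 - 1*(-1)) = -3*31*1 = -93*1 = -93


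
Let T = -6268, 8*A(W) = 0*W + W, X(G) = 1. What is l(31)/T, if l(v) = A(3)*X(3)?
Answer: -3/50144 ≈ -5.9828e-5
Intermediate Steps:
A(W) = W/8 (A(W) = (0*W + W)/8 = (0 + W)/8 = W/8)
l(v) = 3/8 (l(v) = ((⅛)*3)*1 = (3/8)*1 = 3/8)
l(31)/T = (3/8)/(-6268) = (3/8)*(-1/6268) = -3/50144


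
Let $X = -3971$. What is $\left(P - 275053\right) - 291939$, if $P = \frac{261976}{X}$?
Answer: $- \frac{204707928}{361} \approx -5.6706 \cdot 10^{5}$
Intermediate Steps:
$P = - \frac{23816}{361}$ ($P = \frac{261976}{-3971} = 261976 \left(- \frac{1}{3971}\right) = - \frac{23816}{361} \approx -65.972$)
$\left(P - 275053\right) - 291939 = \left(- \frac{23816}{361} - 275053\right) - 291939 = - \frac{99317949}{361} - 291939 = - \frac{204707928}{361}$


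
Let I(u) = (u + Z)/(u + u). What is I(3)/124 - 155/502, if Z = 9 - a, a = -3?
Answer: -17965/62248 ≈ -0.28860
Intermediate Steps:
Z = 12 (Z = 9 - 1*(-3) = 9 + 3 = 12)
I(u) = (12 + u)/(2*u) (I(u) = (u + 12)/(u + u) = (12 + u)/((2*u)) = (12 + u)*(1/(2*u)) = (12 + u)/(2*u))
I(3)/124 - 155/502 = ((½)*(12 + 3)/3)/124 - 155/502 = ((½)*(⅓)*15)*(1/124) - 155*1/502 = (5/2)*(1/124) - 155/502 = 5/248 - 155/502 = -17965/62248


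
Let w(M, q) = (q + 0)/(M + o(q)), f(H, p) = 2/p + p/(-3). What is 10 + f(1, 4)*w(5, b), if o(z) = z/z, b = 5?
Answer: 335/36 ≈ 9.3056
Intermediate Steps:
o(z) = 1
f(H, p) = 2/p - p/3 (f(H, p) = 2/p + p*(-1/3) = 2/p - p/3)
w(M, q) = q/(1 + M) (w(M, q) = (q + 0)/(M + 1) = q/(1 + M))
10 + f(1, 4)*w(5, b) = 10 + (2/4 - 1/3*4)*(5/(1 + 5)) = 10 + (2*(1/4) - 4/3)*(5/6) = 10 + (1/2 - 4/3)*(5*(1/6)) = 10 - 5/6*5/6 = 10 - 25/36 = 335/36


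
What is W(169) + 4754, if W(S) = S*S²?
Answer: 4831563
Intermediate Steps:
W(S) = S³
W(169) + 4754 = 169³ + 4754 = 4826809 + 4754 = 4831563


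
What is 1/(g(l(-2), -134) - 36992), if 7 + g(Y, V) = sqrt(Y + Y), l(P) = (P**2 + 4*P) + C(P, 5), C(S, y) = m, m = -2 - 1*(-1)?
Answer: -36999/1368926011 - I*sqrt(10)/1368926011 ≈ -2.7028e-5 - 2.31e-9*I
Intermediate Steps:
m = -1 (m = -2 + 1 = -1)
C(S, y) = -1
l(P) = -1 + P**2 + 4*P (l(P) = (P**2 + 4*P) - 1 = -1 + P**2 + 4*P)
g(Y, V) = -7 + sqrt(2)*sqrt(Y) (g(Y, V) = -7 + sqrt(Y + Y) = -7 + sqrt(2*Y) = -7 + sqrt(2)*sqrt(Y))
1/(g(l(-2), -134) - 36992) = 1/((-7 + sqrt(2)*sqrt(-1 + (-2)**2 + 4*(-2))) - 36992) = 1/((-7 + sqrt(2)*sqrt(-1 + 4 - 8)) - 36992) = 1/((-7 + sqrt(2)*sqrt(-5)) - 36992) = 1/((-7 + sqrt(2)*(I*sqrt(5))) - 36992) = 1/((-7 + I*sqrt(10)) - 36992) = 1/(-36999 + I*sqrt(10))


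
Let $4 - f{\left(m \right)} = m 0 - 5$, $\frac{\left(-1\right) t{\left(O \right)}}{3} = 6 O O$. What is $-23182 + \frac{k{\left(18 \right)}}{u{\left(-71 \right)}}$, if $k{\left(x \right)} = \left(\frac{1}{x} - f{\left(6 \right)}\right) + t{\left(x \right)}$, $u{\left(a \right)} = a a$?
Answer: $- \frac{2103593453}{90738} \approx -23183.0$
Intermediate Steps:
$t{\left(O \right)} = - 18 O^{2}$ ($t{\left(O \right)} = - 3 \cdot 6 O O = - 3 \cdot 6 O^{2} = - 18 O^{2}$)
$u{\left(a \right)} = a^{2}$
$f{\left(m \right)} = 9$ ($f{\left(m \right)} = 4 - \left(m 0 - 5\right) = 4 - \left(0 - 5\right) = 4 - -5 = 4 + 5 = 9$)
$k{\left(x \right)} = -9 + \frac{1}{x} - 18 x^{2}$ ($k{\left(x \right)} = \left(\frac{1}{x} - 9\right) - 18 x^{2} = \left(-9 + \frac{1}{x}\right) - 18 x^{2} = -9 + \frac{1}{x} - 18 x^{2}$)
$-23182 + \frac{k{\left(18 \right)}}{u{\left(-71 \right)}} = -23182 + \frac{-9 + \frac{1}{18} - 18 \cdot 18^{2}}{\left(-71\right)^{2}} = -23182 + \frac{-9 + \frac{1}{18} - 5832}{5041} = -23182 + \left(-9 + \frac{1}{18} - 5832\right) \frac{1}{5041} = -23182 - \frac{105137}{90738} = - \frac{2103593453}{90738}$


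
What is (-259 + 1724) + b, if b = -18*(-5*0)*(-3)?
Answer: 1465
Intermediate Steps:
b = 0 (b = -0*(-3) = -18*0 = 0)
(-259 + 1724) + b = (-259 + 1724) + 0 = 1465 + 0 = 1465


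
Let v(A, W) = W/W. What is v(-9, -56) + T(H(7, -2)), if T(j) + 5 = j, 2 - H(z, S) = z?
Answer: -9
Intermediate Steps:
H(z, S) = 2 - z
v(A, W) = 1
T(j) = -5 + j
v(-9, -56) + T(H(7, -2)) = 1 + (-5 + (2 - 1*7)) = 1 + (-5 + (2 - 7)) = 1 + (-5 - 5) = 1 - 10 = -9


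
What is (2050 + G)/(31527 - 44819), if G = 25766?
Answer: -6954/3323 ≈ -2.0927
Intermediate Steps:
(2050 + G)/(31527 - 44819) = (2050 + 25766)/(31527 - 44819) = 27816/(-13292) = 27816*(-1/13292) = -6954/3323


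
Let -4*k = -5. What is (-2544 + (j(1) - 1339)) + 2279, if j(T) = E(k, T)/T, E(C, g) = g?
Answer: -1603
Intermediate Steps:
k = 5/4 (k = -¼*(-5) = 5/4 ≈ 1.2500)
j(T) = 1 (j(T) = T/T = 1)
(-2544 + (j(1) - 1339)) + 2279 = (-2544 + (1 - 1339)) + 2279 = (-2544 - 1338) + 2279 = -3882 + 2279 = -1603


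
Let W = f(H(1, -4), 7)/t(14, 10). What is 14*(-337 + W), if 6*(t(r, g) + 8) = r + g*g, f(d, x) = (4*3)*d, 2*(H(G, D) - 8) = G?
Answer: -50470/11 ≈ -4588.2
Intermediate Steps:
H(G, D) = 8 + G/2
f(d, x) = 12*d
t(r, g) = -8 + r/6 + g**2/6 (t(r, g) = -8 + (r + g*g)/6 = -8 + (r + g**2)/6 = -8 + (r/6 + g**2/6) = -8 + r/6 + g**2/6)
W = 102/11 (W = (12*(8 + (1/2)*1))/(-8 + (1/6)*14 + (1/6)*10**2) = (12*(8 + 1/2))/(-8 + 7/3 + (1/6)*100) = (12*(17/2))/(-8 + 7/3 + 50/3) = 102/11 ≈ 9.2727)
14*(-337 + W) = 14*(-337 + 102/11) = 14*(-3605/11) = -50470/11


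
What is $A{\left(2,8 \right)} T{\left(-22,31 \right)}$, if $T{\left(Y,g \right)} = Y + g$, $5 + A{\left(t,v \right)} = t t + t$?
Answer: $9$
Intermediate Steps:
$A{\left(t,v \right)} = -5 + t + t^{2}$ ($A{\left(t,v \right)} = -5 + \left(t t + t\right) = -5 + \left(t^{2} + t\right) = -5 + \left(t + t^{2}\right) = -5 + t + t^{2}$)
$A{\left(2,8 \right)} T{\left(-22,31 \right)} = \left(-5 + 2 + 2^{2}\right) \left(-22 + 31\right) = \left(-5 + 2 + 4\right) 9 = 1 \cdot 9 = 9$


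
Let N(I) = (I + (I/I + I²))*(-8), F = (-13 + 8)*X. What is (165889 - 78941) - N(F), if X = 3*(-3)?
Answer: 103516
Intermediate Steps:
X = -9
F = 45 (F = (-13 + 8)*(-9) = -5*(-9) = 45)
N(I) = -8 - 8*I - 8*I² (N(I) = (I + (1 + I²))*(-8) = (1 + I + I²)*(-8) = -8 - 8*I - 8*I²)
(165889 - 78941) - N(F) = (165889 - 78941) - (-8 - 8*45 - 8*45²) = 86948 - (-8 - 360 - 8*2025) = 86948 - (-8 - 360 - 16200) = 86948 - 1*(-16568) = 86948 + 16568 = 103516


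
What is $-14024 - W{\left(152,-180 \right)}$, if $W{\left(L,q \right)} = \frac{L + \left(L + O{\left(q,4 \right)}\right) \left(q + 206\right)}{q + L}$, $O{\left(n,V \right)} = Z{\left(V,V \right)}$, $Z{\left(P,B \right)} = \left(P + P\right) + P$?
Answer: $- \frac{97064}{7} \approx -13866.0$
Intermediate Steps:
$Z{\left(P,B \right)} = 3 P$ ($Z{\left(P,B \right)} = 2 P + P = 3 P$)
$O{\left(n,V \right)} = 3 V$
$W{\left(L,q \right)} = \frac{L + \left(12 + L\right) \left(206 + q\right)}{L + q}$ ($W{\left(L,q \right)} = \frac{L + \left(L + 3 \cdot 4\right) \left(q + 206\right)}{q + L} = \frac{L + \left(L + 12\right) \left(206 + q\right)}{L + q} = \frac{L + \left(12 + L\right) \left(206 + q\right)}{L + q}$)
$-14024 - W{\left(152,-180 \right)} = -14024 - \frac{2472 + 12 \left(-180\right) + 207 \cdot 152 + 152 \left(-180\right)}{152 - 180} = -14024 - \frac{2472 - 2160 + 31464 - 27360}{-28} = -14024 - \left(- \frac{1}{28}\right) 4416 = -14024 - - \frac{1104}{7} = -14024 + \frac{1104}{7} = - \frac{97064}{7}$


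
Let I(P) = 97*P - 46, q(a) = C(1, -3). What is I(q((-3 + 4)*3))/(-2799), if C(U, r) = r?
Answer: 337/2799 ≈ 0.12040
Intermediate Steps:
q(a) = -3
I(P) = -46 + 97*P
I(q((-3 + 4)*3))/(-2799) = (-46 + 97*(-3))/(-2799) = (-46 - 291)*(-1/2799) = -337*(-1/2799) = 337/2799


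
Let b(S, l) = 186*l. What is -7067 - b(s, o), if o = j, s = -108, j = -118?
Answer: 14881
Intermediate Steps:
o = -118
-7067 - b(s, o) = -7067 - 186*(-118) = -7067 - 1*(-21948) = -7067 + 21948 = 14881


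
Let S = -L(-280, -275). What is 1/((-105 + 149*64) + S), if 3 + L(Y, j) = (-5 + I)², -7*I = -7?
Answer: 1/9418 ≈ 0.00010618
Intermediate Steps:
I = 1 (I = -⅐*(-7) = 1)
L(Y, j) = 13 (L(Y, j) = -3 + (-5 + 1)² = -3 + (-4)² = -3 + 16 = 13)
S = -13 (S = -1*13 = -13)
1/((-105 + 149*64) + S) = 1/((-105 + 149*64) - 13) = 1/((-105 + 9536) - 13) = 1/(9431 - 13) = 1/9418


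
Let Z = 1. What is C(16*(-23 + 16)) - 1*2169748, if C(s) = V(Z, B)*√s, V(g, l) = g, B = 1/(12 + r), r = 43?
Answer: -2169748 + 4*I*√7 ≈ -2.1697e+6 + 10.583*I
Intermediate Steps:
B = 1/55 (B = 1/(12 + 43) = 1/55 ≈ 0.018182)
C(s) = √s (C(s) = 1*√s = √s)
C(16*(-23 + 16)) - 1*2169748 = √(16*(-23 + 16)) - 1*2169748 = √(16*(-7)) - 2169748 = √(-112) - 2169748 = 4*I*√7 - 2169748 = -2169748 + 4*I*√7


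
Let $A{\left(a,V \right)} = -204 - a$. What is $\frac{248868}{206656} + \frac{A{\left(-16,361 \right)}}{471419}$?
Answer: $\frac{29320563091}{24355391216} \approx 1.2039$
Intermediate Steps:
$\frac{248868}{206656} + \frac{A{\left(-16,361 \right)}}{471419} = \frac{248868}{206656} + \frac{-204 - -16}{471419} = 248868 \cdot \frac{1}{206656} + \left(-204 + 16\right) \frac{1}{471419} = \frac{62217}{51664} - \frac{188}{471419} = \frac{29320563091}{24355391216}$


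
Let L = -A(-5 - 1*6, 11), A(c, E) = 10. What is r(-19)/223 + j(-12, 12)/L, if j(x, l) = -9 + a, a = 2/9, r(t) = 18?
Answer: 19237/20070 ≈ 0.95850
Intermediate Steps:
a = 2/9 (a = 2*(⅑) = 2/9 ≈ 0.22222)
L = -10 (L = -1*10 = -10)
j(x, l) = -79/9 (j(x, l) = -9 + 2/9 = -79/9)
r(-19)/223 + j(-12, 12)/L = 18/223 - 79/9/(-10) = 18*(1/223) - 79/9*(-⅒) = 18/223 + 79/90 = 19237/20070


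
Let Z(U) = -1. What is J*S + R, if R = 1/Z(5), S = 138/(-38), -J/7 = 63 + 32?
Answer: 2414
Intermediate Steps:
J = -665 (J = -7*(63 + 32) = -7*95 = -665)
S = -69/19 (S = 138*(-1/38) = -69/19 ≈ -3.6316)
R = -1 (R = 1/(-1) = -1)
J*S + R = -665*(-69/19) - 1 = 2415 - 1 = 2414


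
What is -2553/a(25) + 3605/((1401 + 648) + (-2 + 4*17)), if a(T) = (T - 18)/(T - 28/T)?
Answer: -644585468/74025 ≈ -8707.7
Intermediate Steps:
a(T) = (-18 + T)/(T - 28/T)
-2553/a(25) + 3605/((1401 + 648) + (-2 + 4*17)) = -2553*(-28 + 25²)/(25*(-18 + 25)) + 3605/((1401 + 648) + (-2 + 4*17)) = -2553/(25*7/(-28 + 625)) + 3605/(2049 + (-2 + 68)) = -2553/(25*7/597) + 3605/(2049 + 66) = -2553/(25*(1/597)*7) + 3605/2115 = -2553/175/597 + 3605*(1/2115) = -2553*597/175 + 721/423 = -1524141/175 + 721/423 = -644585468/74025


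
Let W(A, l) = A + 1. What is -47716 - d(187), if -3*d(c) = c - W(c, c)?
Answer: -143149/3 ≈ -47716.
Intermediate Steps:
W(A, l) = 1 + A
d(c) = ⅓ (d(c) = -(c - (1 + c))/3 = -(c + (-1 - c))/3 = -⅓*(-1) = ⅓)
-47716 - d(187) = -47716 - 1*⅓ = -47716 - ⅓ = -143149/3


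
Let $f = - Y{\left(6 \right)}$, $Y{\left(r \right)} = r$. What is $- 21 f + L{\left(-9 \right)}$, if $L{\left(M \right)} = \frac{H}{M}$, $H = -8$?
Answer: $\frac{1142}{9} \approx 126.89$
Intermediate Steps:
$L{\left(M \right)} = - \frac{8}{M}$
$f = -6$ ($f = \left(-1\right) 6 = -6$)
$- 21 f + L{\left(-9 \right)} = \left(-21\right) \left(-6\right) - \frac{8}{-9} = 126 - - \frac{8}{9} = 126 + \frac{8}{9} = \frac{1142}{9}$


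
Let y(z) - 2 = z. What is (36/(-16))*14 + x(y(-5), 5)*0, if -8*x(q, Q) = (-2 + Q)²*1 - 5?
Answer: -63/2 ≈ -31.500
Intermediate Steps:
y(z) = 2 + z
x(q, Q) = 5/8 - (-2 + Q)²/8 (x(q, Q) = -((-2 + Q)²*1 - 5)/8 = -((-2 + Q)² - 5)/8 = -(-5 + (-2 + Q)²)/8 = 5/8 - (-2 + Q)²/8)
(36/(-16))*14 + x(y(-5), 5)*0 = (36/(-16))*14 + (5/8 - (-2 + 5)²/8)*0 = (36*(-1/16))*14 + (5/8 - ⅛*3²)*0 = -9/4*14 + (5/8 - ⅛*9)*0 = -63/2 + (5/8 - 9/8)*0 = -63/2 - ½*0 = -63/2 + 0 = -63/2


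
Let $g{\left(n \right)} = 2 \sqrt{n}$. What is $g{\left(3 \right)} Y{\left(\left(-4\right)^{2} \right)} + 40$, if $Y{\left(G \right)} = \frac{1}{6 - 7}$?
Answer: $40 - 2 \sqrt{3} \approx 36.536$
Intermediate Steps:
$Y{\left(G \right)} = -1$ ($Y{\left(G \right)} = \frac{1}{-1} = -1$)
$g{\left(3 \right)} Y{\left(\left(-4\right)^{2} \right)} + 40 = 2 \sqrt{3} \left(-1\right) + 40 = - 2 \sqrt{3} + 40 = 40 - 2 \sqrt{3}$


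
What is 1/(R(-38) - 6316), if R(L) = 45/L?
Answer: -38/240053 ≈ -0.00015830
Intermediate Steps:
1/(R(-38) - 6316) = 1/(45/(-38) - 6316) = 1/(45*(-1/38) - 6316) = 1/(-45/38 - 6316) = 1/(-240053/38) = -38/240053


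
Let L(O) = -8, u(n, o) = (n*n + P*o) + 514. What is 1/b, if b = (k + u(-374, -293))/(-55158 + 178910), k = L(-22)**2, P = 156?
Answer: 61876/47373 ≈ 1.3061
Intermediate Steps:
u(n, o) = 514 + n**2 + 156*o (u(n, o) = (n*n + 156*o) + 514 = (n**2 + 156*o) + 514 = 514 + n**2 + 156*o)
k = 64 (k = (-8)**2 = 64)
b = 47373/61876 (b = (64 + (514 + (-374)**2 + 156*(-293)))/(-55158 + 178910) = (64 + (514 + 139876 - 45708))/123752 = (64 + 94682)*(1/123752) = 94746*(1/123752) = 47373/61876 ≈ 0.76561)
1/b = 1/(47373/61876) = 61876/47373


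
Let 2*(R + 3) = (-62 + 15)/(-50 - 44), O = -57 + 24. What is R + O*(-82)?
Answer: 10813/4 ≈ 2703.3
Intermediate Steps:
O = -33
R = -11/4 (R = -3 + ((-62 + 15)/(-50 - 44))/2 = -3 + (-47/(-94))/2 = -3 + (-47*(-1/94))/2 = -3 + (½)*(½) = -3 + ¼ = -11/4 ≈ -2.7500)
R + O*(-82) = -11/4 - 33*(-82) = -11/4 + 2706 = 10813/4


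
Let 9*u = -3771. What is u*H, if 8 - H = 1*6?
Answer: -838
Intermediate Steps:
u = -419 (u = (1/9)*(-3771) = -419)
H = 2 (H = 8 - 6 = 2)
u*H = -419*2 = -838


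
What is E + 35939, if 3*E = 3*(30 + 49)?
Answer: 36018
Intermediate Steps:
E = 79 (E = (3*(30 + 49))/3 = (3*79)/3 = (1/3)*237 = 79)
E + 35939 = 79 + 35939 = 36018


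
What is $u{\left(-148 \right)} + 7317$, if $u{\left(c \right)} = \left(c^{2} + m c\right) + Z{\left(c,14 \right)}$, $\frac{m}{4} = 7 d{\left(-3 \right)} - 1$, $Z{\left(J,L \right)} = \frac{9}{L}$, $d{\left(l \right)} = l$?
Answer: $\frac{591439}{14} \approx 42246.0$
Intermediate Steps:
$m = -88$ ($m = 4 \left(7 \left(-3\right) - 1\right) = 4 \left(-21 - 1\right) = 4 \left(-22\right) = -88$)
$u{\left(c \right)} = \frac{9}{14} + c^{2} - 88 c$ ($u{\left(c \right)} = \left(c^{2} - 88 c\right) + \frac{9}{14} = \frac{9}{14} + c^{2} - 88 c$)
$u{\left(-148 \right)} + 7317 = \left(\frac{9}{14} + \left(-148\right)^{2} - -13024\right) + 7317 = \left(\frac{9}{14} + 21904 + 13024\right) + 7317 = \frac{489001}{14} + 7317 = \frac{591439}{14}$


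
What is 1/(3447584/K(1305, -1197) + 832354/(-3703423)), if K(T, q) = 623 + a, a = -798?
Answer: -92585575/1824001077426 ≈ -5.0760e-5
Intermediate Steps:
K(T, q) = -175 (K(T, q) = 623 - 798 = -175)
1/(3447584/K(1305, -1197) + 832354/(-3703423)) = 1/(3447584/(-175) + 832354/(-3703423)) = 1/(3447584*(-1/175) + 832354*(-1/3703423)) = 1/(-492512/25 - 832354/3703423) = 1/(-1824001077426/92585575) = -92585575/1824001077426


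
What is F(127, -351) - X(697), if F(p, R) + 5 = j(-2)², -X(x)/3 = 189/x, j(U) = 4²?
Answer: 175514/697 ≈ 251.81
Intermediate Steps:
j(U) = 16
X(x) = -567/x
F(p, R) = 251 (F(p, R) = -5 + 16² = -5 + 256 = 251)
F(127, -351) - X(697) = 251 - (-567)/697 = 251 - 1*(-567/697) = 251 + 567/697 = 175514/697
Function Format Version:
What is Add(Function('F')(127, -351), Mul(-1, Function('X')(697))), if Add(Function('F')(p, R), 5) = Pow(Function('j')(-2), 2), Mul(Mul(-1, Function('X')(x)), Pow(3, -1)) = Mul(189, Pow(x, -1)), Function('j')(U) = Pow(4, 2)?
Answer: Rational(175514, 697) ≈ 251.81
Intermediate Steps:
Function('j')(U) = 16
Function('X')(x) = Mul(-567, Pow(x, -1)) (Function('X')(x) = Mul(-3, Mul(189, Pow(x, -1))) = Mul(-567, Pow(x, -1)))
Function('F')(p, R) = 251 (Function('F')(p, R) = Add(-5, Pow(16, 2)) = Add(-5, 256) = 251)
Add(Function('F')(127, -351), Mul(-1, Function('X')(697))) = Add(251, Mul(-1, Mul(-567, Pow(697, -1)))) = Add(251, Mul(-1, Mul(-567, Rational(1, 697)))) = Add(251, Mul(-1, Rational(-567, 697))) = Add(251, Rational(567, 697)) = Rational(175514, 697)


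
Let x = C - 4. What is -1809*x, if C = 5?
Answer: -1809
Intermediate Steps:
x = 1 (x = 5 - 4 = 1)
-1809*x = -1809*1 = -1809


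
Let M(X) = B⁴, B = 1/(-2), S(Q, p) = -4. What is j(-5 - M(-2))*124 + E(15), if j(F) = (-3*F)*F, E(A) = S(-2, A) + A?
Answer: -609469/64 ≈ -9523.0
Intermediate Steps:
B = -½ (B = 1*(-½) = -½ ≈ -0.50000)
E(A) = -4 + A
M(X) = 1/16 (M(X) = (-½)⁴ = 1/16)
j(F) = -3*F²
j(-5 - M(-2))*124 + E(15) = -3*(-5 - 1*1/16)²*124 + (-4 + 15) = -3*(-5 - 1/16)²*124 + 11 = -3*(-81/16)²*124 + 11 = -3*6561/256*124 + 11 = -19683/256*124 + 11 = -610173/64 + 11 = -609469/64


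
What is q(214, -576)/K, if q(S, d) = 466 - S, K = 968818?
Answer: 126/484409 ≈ 0.00026011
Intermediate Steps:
q(214, -576)/K = (466 - 1*214)/968818 = (466 - 214)*(1/968818) = 252*(1/968818) = 126/484409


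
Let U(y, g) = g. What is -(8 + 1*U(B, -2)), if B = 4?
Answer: -6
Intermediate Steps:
-(8 + 1*U(B, -2)) = -(8 + 1*(-2)) = -(8 - 2) = -1*6 = -6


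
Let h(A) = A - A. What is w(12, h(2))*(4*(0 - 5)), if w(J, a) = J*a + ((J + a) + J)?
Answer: -480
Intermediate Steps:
h(A) = 0
w(J, a) = a + 2*J + J*a (w(J, a) = J*a + (a + 2*J) = a + 2*J + J*a)
w(12, h(2))*(4*(0 - 5)) = (0 + 2*12 + 12*0)*(4*(0 - 5)) = (0 + 24 + 0)*(4*(-5)) = 24*(-20) = -480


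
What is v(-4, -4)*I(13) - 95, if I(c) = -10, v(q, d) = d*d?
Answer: -255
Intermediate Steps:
v(q, d) = d²
v(-4, -4)*I(13) - 95 = (-4)²*(-10) - 95 = 16*(-10) - 95 = -160 - 95 = -255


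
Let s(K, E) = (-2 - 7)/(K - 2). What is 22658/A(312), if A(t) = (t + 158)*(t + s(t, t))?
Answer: 702398/4545417 ≈ 0.15453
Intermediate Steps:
s(K, E) = -9/(-2 + K)
A(t) = (158 + t)*(t - 9/(-2 + t)) (A(t) = (t + 158)*(t - 9/(-2 + t)) = (158 + t)*(t - 9/(-2 + t)))
22658/A(312) = 22658/(((-1422 - 9*312 + 312*(-2 + 312)*(158 + 312))/(-2 + 312))) = 22658/(((-1422 - 2808 + 312*310*470)/310)) = 22658/(((-1422 - 2808 + 45458400)/310)) = 22658/(((1/310)*45454170)) = 22658/(4545417/31) = 22658*(31/4545417) = 702398/4545417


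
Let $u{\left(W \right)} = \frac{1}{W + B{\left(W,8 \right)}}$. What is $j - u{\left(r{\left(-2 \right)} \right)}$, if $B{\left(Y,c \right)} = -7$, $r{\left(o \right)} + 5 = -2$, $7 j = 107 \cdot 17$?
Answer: $\frac{3639}{14} \approx 259.93$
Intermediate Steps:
$j = \frac{1819}{7}$ ($j = \frac{107 \cdot 17}{7} = \frac{1}{7} \cdot 1819 = \frac{1819}{7} \approx 259.86$)
$r{\left(o \right)} = -7$ ($r{\left(o \right)} = -5 - 2 = -7$)
$u{\left(W \right)} = \frac{1}{-7 + W}$ ($u{\left(W \right)} = \frac{1}{W - 7} = \frac{1}{-7 + W}$)
$j - u{\left(r{\left(-2 \right)} \right)} = \frac{1819}{7} - \frac{1}{-7 - 7} = \frac{1819}{7} - \frac{1}{-14} = \frac{1819}{7} - - \frac{1}{14} = \frac{1819}{7} + \frac{1}{14} = \frac{3639}{14}$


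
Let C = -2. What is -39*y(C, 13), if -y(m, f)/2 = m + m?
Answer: -312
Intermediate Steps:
y(m, f) = -4*m (y(m, f) = -2*(m + m) = -4*m)
-39*y(C, 13) = -(-156)*(-2) = -39*8 = -312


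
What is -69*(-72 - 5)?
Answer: 5313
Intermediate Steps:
-69*(-72 - 5) = -69*(-77) = 5313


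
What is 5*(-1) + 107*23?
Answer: 2456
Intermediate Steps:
5*(-1) + 107*23 = -5 + 2461 = 2456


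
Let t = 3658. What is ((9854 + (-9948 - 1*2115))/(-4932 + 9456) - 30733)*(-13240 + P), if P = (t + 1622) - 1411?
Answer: 1302927918671/4524 ≈ 2.8800e+8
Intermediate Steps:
P = 3869 (P = (3658 + 1622) - 1411 = 5280 - 1411 = 3869)
((9854 + (-9948 - 1*2115))/(-4932 + 9456) - 30733)*(-13240 + P) = ((9854 + (-9948 - 1*2115))/(-4932 + 9456) - 30733)*(-13240 + 3869) = ((9854 + (-9948 - 2115))/4524 - 30733)*(-9371) = ((9854 - 12063)*(1/4524) - 30733)*(-9371) = (-2209*1/4524 - 30733)*(-9371) = (-2209/4524 - 30733)*(-9371) = -139038301/4524*(-9371) = 1302927918671/4524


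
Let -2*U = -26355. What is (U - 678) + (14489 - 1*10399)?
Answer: 33179/2 ≈ 16590.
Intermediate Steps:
U = 26355/2 (U = -½*(-26355) = 26355/2 ≈ 13178.)
(U - 678) + (14489 - 1*10399) = (26355/2 - 678) + (14489 - 1*10399) = 24999/2 + (14489 - 10399) = 24999/2 + 4090 = 33179/2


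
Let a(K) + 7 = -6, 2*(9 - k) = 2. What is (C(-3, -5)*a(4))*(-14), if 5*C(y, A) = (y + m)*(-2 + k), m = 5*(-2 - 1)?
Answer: -19656/5 ≈ -3931.2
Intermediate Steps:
k = 8 (k = 9 - 1/2*2 = 9 - 1 = 8)
m = -15 (m = 5*(-3) = -15)
a(K) = -13 (a(K) = -7 - 6 = -13)
C(y, A) = -18 + 6*y/5 (C(y, A) = ((y - 15)*(-2 + 8))/5 = ((-15 + y)*6)/5 = (-90 + 6*y)/5 = -18 + 6*y/5)
(C(-3, -5)*a(4))*(-14) = ((-18 + (6/5)*(-3))*(-13))*(-14) = ((-18 - 18/5)*(-13))*(-14) = -108/5*(-13)*(-14) = (1404/5)*(-14) = -19656/5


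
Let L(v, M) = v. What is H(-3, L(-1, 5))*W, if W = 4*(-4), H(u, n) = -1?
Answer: 16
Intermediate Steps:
W = -16
H(-3, L(-1, 5))*W = -1*(-16) = 16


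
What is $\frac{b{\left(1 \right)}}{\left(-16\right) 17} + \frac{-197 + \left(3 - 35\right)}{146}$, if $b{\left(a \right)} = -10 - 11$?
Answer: $- \frac{29611}{19856} \approx -1.4913$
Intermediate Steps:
$b{\left(a \right)} = -21$ ($b{\left(a \right)} = -10 - 11 = -21$)
$\frac{b{\left(1 \right)}}{\left(-16\right) 17} + \frac{-197 + \left(3 - 35\right)}{146} = - \frac{21}{\left(-16\right) 17} + \frac{-197 + \left(3 - 35\right)}{146} = - \frac{21}{-272} + \left(-197 + \left(3 - 35\right)\right) \frac{1}{146} = \left(-21\right) \left(- \frac{1}{272}\right) + \left(-197 - 32\right) \frac{1}{146} = \frac{21}{272} - \frac{229}{146} = - \frac{29611}{19856}$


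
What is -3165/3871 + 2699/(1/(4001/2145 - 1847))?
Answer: -41350570674731/8303295 ≈ -4.9800e+6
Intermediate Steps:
-3165/3871 + 2699/(1/(4001/2145 - 1847)) = -3165/3871 + 2699/(1/(-3957814/2145)) = -3165/3871 + 2699/(-2145/3957814) = -3165/3871 + 2699*(-3957814/2145) = -3165/3871 - 10682139986/2145 = -41350570674731/8303295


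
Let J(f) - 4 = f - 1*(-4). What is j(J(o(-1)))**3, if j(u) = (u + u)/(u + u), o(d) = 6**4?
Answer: 1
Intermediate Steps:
o(d) = 1296
J(f) = 8 + f (J(f) = 4 + (f - 1*(-4)) = 4 + (f + 4) = 4 + (4 + f) = 8 + f)
j(u) = 1 (j(u) = (2*u)/((2*u)) = (2*u)*(1/(2*u)) = 1)
j(J(o(-1)))**3 = 1**3 = 1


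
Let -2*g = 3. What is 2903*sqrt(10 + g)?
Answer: 2903*sqrt(34)/2 ≈ 8463.6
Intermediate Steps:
g = -3/2 (g = -1/2*3 = -3/2 ≈ -1.5000)
2903*sqrt(10 + g) = 2903*sqrt(10 - 3/2) = 2903*sqrt(17/2) = 2903*(sqrt(34)/2) = 2903*sqrt(34)/2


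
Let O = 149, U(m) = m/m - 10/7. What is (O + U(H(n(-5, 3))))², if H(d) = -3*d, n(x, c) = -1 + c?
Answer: 1081600/49 ≈ 22073.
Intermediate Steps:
U(m) = -3/7 (U(m) = 1 - 10*⅐ = 1 - 10/7 = -3/7)
(O + U(H(n(-5, 3))))² = (149 - 3/7)² = (1040/7)² = 1081600/49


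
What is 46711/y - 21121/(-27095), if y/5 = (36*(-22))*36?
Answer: 349075043/772532640 ≈ 0.45186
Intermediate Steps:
y = -142560 (y = 5*((36*(-22))*36) = 5*(-792*36) = 5*(-28512) = -142560)
46711/y - 21121/(-27095) = 46711/(-142560) - 21121/(-27095) = 46711*(-1/142560) - 21121*(-1/27095) = -46711/142560 + 21121/27095 = 349075043/772532640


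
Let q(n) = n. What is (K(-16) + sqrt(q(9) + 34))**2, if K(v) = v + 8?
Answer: (-8 + sqrt(43))**2 ≈ 2.0810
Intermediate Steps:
K(v) = 8 + v
(K(-16) + sqrt(q(9) + 34))**2 = ((8 - 16) + sqrt(9 + 34))**2 = (-8 + sqrt(43))**2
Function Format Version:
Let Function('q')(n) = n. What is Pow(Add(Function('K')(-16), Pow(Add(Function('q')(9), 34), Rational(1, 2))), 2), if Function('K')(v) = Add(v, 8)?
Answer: Pow(Add(-8, Pow(43, Rational(1, 2))), 2) ≈ 2.0810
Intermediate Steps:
Function('K')(v) = Add(8, v)
Pow(Add(Function('K')(-16), Pow(Add(Function('q')(9), 34), Rational(1, 2))), 2) = Pow(Add(Add(8, -16), Pow(Add(9, 34), Rational(1, 2))), 2) = Pow(Add(-8, Pow(43, Rational(1, 2))), 2)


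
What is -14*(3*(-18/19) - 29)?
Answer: 8470/19 ≈ 445.79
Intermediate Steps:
-14*(3*(-18/19) - 29) = -14*(-54/19 - 29) = -14*(-605/19) = 8470/19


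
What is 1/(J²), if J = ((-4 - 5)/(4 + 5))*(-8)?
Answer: 1/64 ≈ 0.015625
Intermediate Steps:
J = 8 (J = -9/9*(-8) = -9*⅑*(-8) = -1*(-8) = 8)
1/(J²) = 1/(8²) = 1/64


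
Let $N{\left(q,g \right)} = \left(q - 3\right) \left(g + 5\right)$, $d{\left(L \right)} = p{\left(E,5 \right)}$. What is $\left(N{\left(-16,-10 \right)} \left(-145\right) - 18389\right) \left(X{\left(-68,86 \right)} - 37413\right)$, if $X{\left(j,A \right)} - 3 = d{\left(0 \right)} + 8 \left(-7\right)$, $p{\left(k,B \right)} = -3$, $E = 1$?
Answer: $1205152916$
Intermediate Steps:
$d{\left(L \right)} = -3$
$N{\left(q,g \right)} = \left(-3 + q\right) \left(5 + g\right)$
$X{\left(j,A \right)} = -56$ ($X{\left(j,A \right)} = 3 + \left(-3 + 8 \left(-7\right)\right) = 3 - 59 = -56$)
$\left(N{\left(-16,-10 \right)} \left(-145\right) - 18389\right) \left(X{\left(-68,86 \right)} - 37413\right) = \left(\left(-15 - -30 + 5 \left(-16\right) - -160\right) \left(-145\right) - 18389\right) \left(-56 - 37413\right) = \left(\left(-15 + 30 - 80 + 160\right) \left(-145\right) - 18389\right) \left(-37469\right) = \left(95 \left(-145\right) - 18389\right) \left(-37469\right) = \left(-13775 - 18389\right) \left(-37469\right) = \left(-32164\right) \left(-37469\right) = 1205152916$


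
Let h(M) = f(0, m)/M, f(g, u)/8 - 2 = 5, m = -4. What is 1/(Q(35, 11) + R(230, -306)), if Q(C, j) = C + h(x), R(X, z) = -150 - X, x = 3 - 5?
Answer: -1/373 ≈ -0.0026810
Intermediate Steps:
f(g, u) = 56 (f(g, u) = 16 + 8*5 = 16 + 40 = 56)
x = -2
h(M) = 56/M
Q(C, j) = -28 + C (Q(C, j) = C + 56/(-2) = C + 56*(-½) = C - 28 = -28 + C)
1/(Q(35, 11) + R(230, -306)) = 1/((-28 + 35) + (-150 - 1*230)) = 1/(7 + (-150 - 230)) = 1/(7 - 380) = 1/(-373) = -1/373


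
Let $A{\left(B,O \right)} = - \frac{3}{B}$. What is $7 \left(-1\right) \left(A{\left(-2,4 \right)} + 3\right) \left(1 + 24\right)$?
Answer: $- \frac{1575}{2} \approx -787.5$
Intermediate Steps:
$7 \left(-1\right) \left(A{\left(-2,4 \right)} + 3\right) \left(1 + 24\right) = 7 \left(-1\right) \left(- \frac{3}{-2} + 3\right) \left(1 + 24\right) = - 7 \left(\left(-3\right) \left(- \frac{1}{2}\right) + 3\right) 25 = - 7 \left(\frac{3}{2} + 3\right) 25 = - 7 \cdot \frac{9}{2} \cdot 25 = \left(-7\right) \frac{225}{2} = - \frac{1575}{2}$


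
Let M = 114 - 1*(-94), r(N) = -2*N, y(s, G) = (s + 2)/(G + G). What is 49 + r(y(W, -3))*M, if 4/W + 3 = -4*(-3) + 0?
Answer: 5899/27 ≈ 218.48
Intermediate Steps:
W = 4/9 (W = 4/(-3 + (-4*(-3) + 0)) = 4/(-3 + (12 + 0)) = 4/(-3 + 12) = 4/9 ≈ 0.44444)
y(s, G) = (2 + s)/(2*G) (y(s, G) = (2 + s)/((2*G)) = (2 + s)*(1/(2*G)) = (2 + s)/(2*G))
M = 208 (M = 114 + 94 = 208)
49 + r(y(W, -3))*M = 49 - (2 + 4/9)/(-3)*208 = 49 - (-1)*22/(3*9)*208 = 49 - 2*(-11/27)*208 = 49 + (22/27)*208 = 49 + 4576/27 = 5899/27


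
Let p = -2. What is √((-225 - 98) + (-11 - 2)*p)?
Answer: 3*I*√33 ≈ 17.234*I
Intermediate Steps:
√((-225 - 98) + (-11 - 2)*p) = √((-225 - 98) + (-11 - 2)*(-2)) = √(-323 - 13*(-2)) = √(-323 + 26) = √(-297) = 3*I*√33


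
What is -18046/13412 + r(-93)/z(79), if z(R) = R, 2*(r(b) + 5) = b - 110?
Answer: -101929/37841 ≈ -2.6936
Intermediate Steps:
r(b) = -60 + b/2 (r(b) = -5 + (b - 110)/2 = -5 + (-110 + b)/2 = -5 + (-55 + b/2) = -60 + b/2)
-18046/13412 + r(-93)/z(79) = -18046/13412 + (-60 + (½)*(-93))/79 = -18046*1/13412 + (-60 - 93/2)*(1/79) = -1289/958 - 213/2*1/79 = -1289/958 - 213/158 = -101929/37841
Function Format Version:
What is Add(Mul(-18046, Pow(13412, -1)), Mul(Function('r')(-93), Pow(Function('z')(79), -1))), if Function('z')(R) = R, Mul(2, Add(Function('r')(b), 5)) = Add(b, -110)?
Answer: Rational(-101929, 37841) ≈ -2.6936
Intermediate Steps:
Function('r')(b) = Add(-60, Mul(Rational(1, 2), b)) (Function('r')(b) = Add(-5, Mul(Rational(1, 2), Add(b, -110))) = Add(-5, Mul(Rational(1, 2), Add(-110, b))) = Add(-5, Add(-55, Mul(Rational(1, 2), b))) = Add(-60, Mul(Rational(1, 2), b)))
Add(Mul(-18046, Pow(13412, -1)), Mul(Function('r')(-93), Pow(Function('z')(79), -1))) = Add(Mul(-18046, Pow(13412, -1)), Mul(Add(-60, Mul(Rational(1, 2), -93)), Pow(79, -1))) = Add(Mul(-18046, Rational(1, 13412)), Mul(Add(-60, Rational(-93, 2)), Rational(1, 79))) = Add(Rational(-1289, 958), Mul(Rational(-213, 2), Rational(1, 79))) = Add(Rational(-1289, 958), Rational(-213, 158)) = Rational(-101929, 37841)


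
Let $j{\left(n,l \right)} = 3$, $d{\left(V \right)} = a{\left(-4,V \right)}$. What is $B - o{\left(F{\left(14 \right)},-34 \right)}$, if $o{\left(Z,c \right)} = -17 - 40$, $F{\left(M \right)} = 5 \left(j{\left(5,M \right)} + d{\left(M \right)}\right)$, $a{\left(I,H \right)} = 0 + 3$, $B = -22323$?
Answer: $-22266$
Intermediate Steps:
$a{\left(I,H \right)} = 3$
$d{\left(V \right)} = 3$
$F{\left(M \right)} = 30$ ($F{\left(M \right)} = 5 \left(3 + 3\right) = 5 \cdot 6 = 30$)
$o{\left(Z,c \right)} = -57$
$B - o{\left(F{\left(14 \right)},-34 \right)} = -22323 - -57 = -22323 + 57 = -22266$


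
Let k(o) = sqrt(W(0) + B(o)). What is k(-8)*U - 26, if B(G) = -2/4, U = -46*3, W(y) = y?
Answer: -26 - 69*I*sqrt(2) ≈ -26.0 - 97.581*I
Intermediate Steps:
U = -138
B(G) = -1/2 (B(G) = -2*1/4 = -1/2)
k(o) = I*sqrt(2)/2 (k(o) = sqrt(0 - 1/2) = sqrt(-1/2) = I*sqrt(2)/2)
k(-8)*U - 26 = (I*sqrt(2)/2)*(-138) - 26 = -69*I*sqrt(2) - 26 = -26 - 69*I*sqrt(2)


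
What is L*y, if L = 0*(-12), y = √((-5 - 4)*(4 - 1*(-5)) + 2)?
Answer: 0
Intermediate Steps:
y = I*√79 (y = √(-9*(4 + 5) + 2) = √(-9*9 + 2) = √(-81 + 2) = √(-79) = I*√79 ≈ 8.8882*I)
L = 0
L*y = 0*(I*√79) = 0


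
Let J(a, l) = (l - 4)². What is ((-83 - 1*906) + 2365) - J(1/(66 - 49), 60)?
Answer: -1760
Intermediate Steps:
J(a, l) = (-4 + l)²
((-83 - 1*906) + 2365) - J(1/(66 - 49), 60) = ((-83 - 1*906) + 2365) - (-4 + 60)² = ((-83 - 906) + 2365) - 1*56² = (-989 + 2365) - 1*3136 = 1376 - 3136 = -1760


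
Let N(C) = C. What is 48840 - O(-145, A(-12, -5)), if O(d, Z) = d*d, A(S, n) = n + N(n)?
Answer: 27815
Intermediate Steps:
A(S, n) = 2*n (A(S, n) = n + n = 2*n)
O(d, Z) = d²
48840 - O(-145, A(-12, -5)) = 48840 - 1*(-145)² = 48840 - 1*21025 = 48840 - 21025 = 27815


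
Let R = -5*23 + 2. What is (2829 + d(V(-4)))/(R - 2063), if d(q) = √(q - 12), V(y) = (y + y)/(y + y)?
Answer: -2829/2176 - I*√11/2176 ≈ -1.3001 - 0.0015242*I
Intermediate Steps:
V(y) = 1 (V(y) = (2*y)/((2*y)) = (2*y)*(1/(2*y)) = 1)
R = -113 (R = -115 + 2 = -113)
d(q) = √(-12 + q)
(2829 + d(V(-4)))/(R - 2063) = (2829 + √(-12 + 1))/(-113 - 2063) = (2829 + √(-11))/(-2176) = (2829 + I*√11)*(-1/2176) = -2829/2176 - I*√11/2176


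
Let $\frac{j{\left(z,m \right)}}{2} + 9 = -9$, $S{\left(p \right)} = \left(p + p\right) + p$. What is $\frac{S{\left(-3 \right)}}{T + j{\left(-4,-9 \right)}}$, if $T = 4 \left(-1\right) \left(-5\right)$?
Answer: $\frac{9}{16} \approx 0.5625$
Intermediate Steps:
$S{\left(p \right)} = 3 p$ ($S{\left(p \right)} = 2 p + p = 3 p$)
$j{\left(z,m \right)} = -36$ ($j{\left(z,m \right)} = -18 + 2 \left(-9\right) = -18 - 18 = -36$)
$T = 20$ ($T = \left(-4\right) \left(-5\right) = 20$)
$\frac{S{\left(-3 \right)}}{T + j{\left(-4,-9 \right)}} = \frac{3 \left(-3\right)}{20 - 36} = \frac{1}{-16} \left(-9\right) = \left(- \frac{1}{16}\right) \left(-9\right) = \frac{9}{16}$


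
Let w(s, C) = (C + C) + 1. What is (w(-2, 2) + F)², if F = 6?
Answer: 121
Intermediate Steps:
w(s, C) = 1 + 2*C (w(s, C) = 2*C + 1 = 1 + 2*C)
(w(-2, 2) + F)² = ((1 + 2*2) + 6)² = ((1 + 4) + 6)² = (5 + 6)² = 11² = 121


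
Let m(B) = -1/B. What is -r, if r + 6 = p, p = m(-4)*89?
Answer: -65/4 ≈ -16.250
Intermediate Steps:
p = 89/4 (p = -1/(-4)*89 = -1*(-1/4)*89 = (1/4)*89 = 89/4 ≈ 22.250)
r = 65/4 (r = -6 + 89/4 = 65/4 ≈ 16.250)
-r = -1*65/4 = -65/4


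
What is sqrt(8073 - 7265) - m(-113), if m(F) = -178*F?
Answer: -20114 + 2*sqrt(202) ≈ -20086.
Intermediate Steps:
sqrt(8073 - 7265) - m(-113) = sqrt(8073 - 7265) - (-178)*(-113) = sqrt(808) - 1*20114 = 2*sqrt(202) - 20114 = -20114 + 2*sqrt(202)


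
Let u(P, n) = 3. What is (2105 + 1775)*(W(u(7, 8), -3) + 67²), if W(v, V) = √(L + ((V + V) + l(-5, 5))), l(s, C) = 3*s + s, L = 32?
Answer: 17417320 + 3880*√6 ≈ 1.7427e+7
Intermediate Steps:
l(s, C) = 4*s
W(v, V) = √(12 + 2*V) (W(v, V) = √(32 + ((V + V) + 4*(-5))) = √(32 + (2*V - 20)) = √(32 + (-20 + 2*V)) = √(12 + 2*V))
(2105 + 1775)*(W(u(7, 8), -3) + 67²) = (2105 + 1775)*(√(12 + 2*(-3)) + 67²) = 3880*(√(12 - 6) + 4489) = 3880*(√6 + 4489) = 3880*(4489 + √6) = 17417320 + 3880*√6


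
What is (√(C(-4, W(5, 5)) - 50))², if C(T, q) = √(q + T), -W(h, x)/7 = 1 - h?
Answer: -50 + 2*√6 ≈ -45.101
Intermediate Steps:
W(h, x) = -7 + 7*h (W(h, x) = -7*(1 - h) = -7 + 7*h)
C(T, q) = √(T + q)
(√(C(-4, W(5, 5)) - 50))² = (√(√(-4 + (-7 + 7*5)) - 50))² = (√(√(-4 + (-7 + 35)) - 50))² = (√(√(-4 + 28) - 50))² = (√(√24 - 50))² = (√(2*√6 - 50))² = (√(-50 + 2*√6))² = -50 + 2*√6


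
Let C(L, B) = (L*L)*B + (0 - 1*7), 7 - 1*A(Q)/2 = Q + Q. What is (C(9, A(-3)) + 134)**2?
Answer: 4986289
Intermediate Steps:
A(Q) = 14 - 4*Q (A(Q) = 14 - 2*(Q + Q) = 14 - 4*Q)
C(L, B) = -7 + B*L**2 (C(L, B) = L**2*B + (0 - 7) = B*L**2 - 7 = -7 + B*L**2)
(C(9, A(-3)) + 134)**2 = ((-7 + (14 - 4*(-3))*9**2) + 134)**2 = ((-7 + (14 + 12)*81) + 134)**2 = ((-7 + 26*81) + 134)**2 = ((-7 + 2106) + 134)**2 = (2099 + 134)**2 = 2233**2 = 4986289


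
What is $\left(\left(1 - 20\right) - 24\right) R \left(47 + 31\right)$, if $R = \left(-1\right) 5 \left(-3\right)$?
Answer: $-50310$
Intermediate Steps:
$R = 15$ ($R = \left(-5\right) \left(-3\right) = 15$)
$\left(\left(1 - 20\right) - 24\right) R \left(47 + 31\right) = \left(\left(1 - 20\right) - 24\right) 15 \left(47 + 31\right) = \left(-19 - 24\right) 15 \cdot 78 = \left(-43\right) 15 \cdot 78 = \left(-645\right) 78 = -50310$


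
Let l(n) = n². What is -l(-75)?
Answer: -5625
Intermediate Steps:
-l(-75) = -1*(-75)² = -1*5625 = -5625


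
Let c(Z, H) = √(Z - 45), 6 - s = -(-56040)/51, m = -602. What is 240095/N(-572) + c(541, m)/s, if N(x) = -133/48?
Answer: -11524560/133 - 34*√31/9289 ≈ -86651.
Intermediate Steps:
s = -18578/17 (s = 6 - (-1868)*(-30/51) = 6 - (-1868)*(-30*1/51) = 6 - (-1868)*(-10)/17 = 6 - 1*18680/17 = 6 - 18680/17 = -18578/17 ≈ -1092.8)
N(x) = -133/48 (N(x) = -133*1/48 = -133/48)
c(Z, H) = √(-45 + Z)
240095/N(-572) + c(541, m)/s = 240095/(-133/48) + √(-45 + 541)/(-18578/17) = 240095*(-48/133) + √496*(-17/18578) = -11524560/133 + (4*√31)*(-17/18578) = -11524560/133 - 34*√31/9289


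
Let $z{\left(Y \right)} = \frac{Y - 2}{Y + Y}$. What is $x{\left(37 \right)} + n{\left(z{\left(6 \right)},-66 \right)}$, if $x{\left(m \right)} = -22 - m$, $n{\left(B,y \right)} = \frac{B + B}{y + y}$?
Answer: $- \frac{11683}{198} \approx -59.005$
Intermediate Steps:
$z{\left(Y \right)} = \frac{-2 + Y}{2 Y}$
$n{\left(B,y \right)} = \frac{B}{y}$ ($n{\left(B,y \right)} = \frac{2 B}{2 y} = 2 B \frac{1}{2 y} = \frac{B}{y}$)
$x{\left(37 \right)} + n{\left(z{\left(6 \right)},-66 \right)} = \left(-22 - 37\right) + \frac{\frac{1}{2} \cdot \frac{1}{6} \left(-2 + 6\right)}{-66} = \left(-22 - 37\right) + \frac{1}{2} \cdot \frac{1}{6} \cdot 4 \left(- \frac{1}{66}\right) = -59 + \frac{1}{3} \left(- \frac{1}{66}\right) = -59 - \frac{1}{198} = - \frac{11683}{198}$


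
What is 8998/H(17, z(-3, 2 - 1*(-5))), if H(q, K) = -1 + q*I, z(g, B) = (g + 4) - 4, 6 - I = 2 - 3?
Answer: 4499/59 ≈ 76.254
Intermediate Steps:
I = 7 (I = 6 - (2 - 3) = 6 - 1*(-1) = 6 + 1 = 7)
z(g, B) = g (z(g, B) = (4 + g) - 4 = g)
H(q, K) = -1 + 7*q (H(q, K) = -1 + q*7 = -1 + 7*q)
8998/H(17, z(-3, 2 - 1*(-5))) = 8998/(-1 + 7*17) = 8998/(-1 + 119) = 8998/118 = 8998*(1/118) = 4499/59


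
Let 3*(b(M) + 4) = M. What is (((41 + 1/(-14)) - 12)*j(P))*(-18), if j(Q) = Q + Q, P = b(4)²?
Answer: -51840/7 ≈ -7405.7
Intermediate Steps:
b(M) = -4 + M/3
P = 64/9 (P = (-4 + (⅓)*4)² = (-4 + 4/3)² = (-8/3)² = 64/9 ≈ 7.1111)
j(Q) = 2*Q
(((41 + 1/(-14)) - 12)*j(P))*(-18) = (((41 + 1/(-14)) - 12)*(2*(64/9)))*(-18) = (((41 - 1/14) - 12)*(128/9))*(-18) = ((573/14 - 12)*(128/9))*(-18) = ((405/14)*(128/9))*(-18) = (2880/7)*(-18) = -51840/7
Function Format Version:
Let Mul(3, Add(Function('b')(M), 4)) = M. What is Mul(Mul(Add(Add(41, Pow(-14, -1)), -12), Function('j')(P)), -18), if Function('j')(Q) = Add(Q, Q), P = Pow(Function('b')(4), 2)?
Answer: Rational(-51840, 7) ≈ -7405.7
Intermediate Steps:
Function('b')(M) = Add(-4, Mul(Rational(1, 3), M))
P = Rational(64, 9) (P = Pow(Add(-4, Mul(Rational(1, 3), 4)), 2) = Pow(Add(-4, Rational(4, 3)), 2) = Pow(Rational(-8, 3), 2) = Rational(64, 9) ≈ 7.1111)
Function('j')(Q) = Mul(2, Q)
Mul(Mul(Add(Add(41, Pow(-14, -1)), -12), Function('j')(P)), -18) = Mul(Mul(Add(Add(41, Pow(-14, -1)), -12), Mul(2, Rational(64, 9))), -18) = Mul(Mul(Add(Add(41, Rational(-1, 14)), -12), Rational(128, 9)), -18) = Mul(Mul(Add(Rational(573, 14), -12), Rational(128, 9)), -18) = Mul(Mul(Rational(405, 14), Rational(128, 9)), -18) = Mul(Rational(2880, 7), -18) = Rational(-51840, 7)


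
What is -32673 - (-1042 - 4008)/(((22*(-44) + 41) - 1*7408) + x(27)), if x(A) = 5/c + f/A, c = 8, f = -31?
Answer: -58827945129/1800473 ≈ -32674.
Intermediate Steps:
x(A) = 5/8 - 31/A
-32673 - (-1042 - 4008)/(((22*(-44) + 41) - 1*7408) + x(27)) = -32673 - (-1042 - 4008)/(((22*(-44) + 41) - 1*7408) + (5/8 - 31/27)) = -32673 - (-5050)/(((-968 + 41) - 7408) + (5/8 - 31*1/27)) = -32673 - (-5050)/((-927 - 7408) + (5/8 - 31/27)) = -32673 - (-5050)/(-8335 - 113/216) = -32673 - (-5050)/(-1800473/216) = -32673 - (-5050)*(-216)/1800473 = -32673 - 1*1090800/1800473 = -32673 - 1090800/1800473 = -58827945129/1800473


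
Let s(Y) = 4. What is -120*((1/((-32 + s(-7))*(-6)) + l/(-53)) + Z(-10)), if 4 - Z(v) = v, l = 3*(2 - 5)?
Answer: -631105/371 ≈ -1701.1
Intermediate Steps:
l = -9 (l = 3*(-3) = -9)
Z(v) = 4 - v
-120*((1/((-32 + s(-7))*(-6)) + l/(-53)) + Z(-10)) = -120*((1/((-32 + 4)*(-6)) - 9/(-53)) + (4 - 1*(-10))) = -120*((-⅙/(-28) - 9*(-1/53)) + (4 + 10)) = -120*((-1/28*(-⅙) + 9/53) + 14) = -120*((1/168 + 9/53) + 14) = -120*(1565/8904 + 14) = -120*126221/8904 = -631105/371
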